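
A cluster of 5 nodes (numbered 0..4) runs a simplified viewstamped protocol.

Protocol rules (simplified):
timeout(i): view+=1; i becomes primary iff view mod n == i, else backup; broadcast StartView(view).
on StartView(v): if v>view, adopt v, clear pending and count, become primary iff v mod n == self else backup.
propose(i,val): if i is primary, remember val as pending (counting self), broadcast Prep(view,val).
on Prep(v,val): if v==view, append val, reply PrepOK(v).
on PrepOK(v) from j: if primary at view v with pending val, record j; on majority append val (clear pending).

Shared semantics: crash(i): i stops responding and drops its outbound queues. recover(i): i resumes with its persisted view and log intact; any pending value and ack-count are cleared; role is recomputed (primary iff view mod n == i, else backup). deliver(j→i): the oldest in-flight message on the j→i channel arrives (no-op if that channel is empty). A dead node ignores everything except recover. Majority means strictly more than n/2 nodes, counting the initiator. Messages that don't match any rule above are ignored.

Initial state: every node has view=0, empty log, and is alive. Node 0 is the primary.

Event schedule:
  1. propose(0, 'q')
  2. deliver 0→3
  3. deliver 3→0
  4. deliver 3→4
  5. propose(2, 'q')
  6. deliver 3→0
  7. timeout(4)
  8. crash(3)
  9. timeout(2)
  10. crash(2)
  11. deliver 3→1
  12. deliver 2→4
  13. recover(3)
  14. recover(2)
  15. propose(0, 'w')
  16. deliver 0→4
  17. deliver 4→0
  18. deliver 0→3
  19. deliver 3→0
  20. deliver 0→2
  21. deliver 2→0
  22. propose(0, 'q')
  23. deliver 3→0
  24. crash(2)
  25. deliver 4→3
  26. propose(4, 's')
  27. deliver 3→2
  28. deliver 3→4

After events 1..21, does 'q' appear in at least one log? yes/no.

yes

1. propose(0,'q'):  nop
2. deliver 0→3:  <3:back v0 q>
3. deliver 3→0:  nop
4. deliver 3→4:  nop
5. propose(2,'q'):  nop
6. deliver 3→0:  nop
7. timeout(4):  <4:back v1 ->
8. crash(3):  <3:✗back v0 q>
9. timeout(2):  <2:back v1 ->
10. crash(2):  <2:✗back v1 ->
11. deliver 3→1:  nop
12. deliver 2→4:  nop
13. recover(3):  <3:back v0 q>
14. recover(2):  <2:back v1 ->
15. propose(0,'w'):  nop
16. deliver 0→4:  nop
17. deliver 4→0:  <0:back v1 ->
18. deliver 0→3:  <3:back v0 q,w>
19. deliver 3→0:  nop
20. deliver 0→2:  nop
21. deliver 2→0:  nop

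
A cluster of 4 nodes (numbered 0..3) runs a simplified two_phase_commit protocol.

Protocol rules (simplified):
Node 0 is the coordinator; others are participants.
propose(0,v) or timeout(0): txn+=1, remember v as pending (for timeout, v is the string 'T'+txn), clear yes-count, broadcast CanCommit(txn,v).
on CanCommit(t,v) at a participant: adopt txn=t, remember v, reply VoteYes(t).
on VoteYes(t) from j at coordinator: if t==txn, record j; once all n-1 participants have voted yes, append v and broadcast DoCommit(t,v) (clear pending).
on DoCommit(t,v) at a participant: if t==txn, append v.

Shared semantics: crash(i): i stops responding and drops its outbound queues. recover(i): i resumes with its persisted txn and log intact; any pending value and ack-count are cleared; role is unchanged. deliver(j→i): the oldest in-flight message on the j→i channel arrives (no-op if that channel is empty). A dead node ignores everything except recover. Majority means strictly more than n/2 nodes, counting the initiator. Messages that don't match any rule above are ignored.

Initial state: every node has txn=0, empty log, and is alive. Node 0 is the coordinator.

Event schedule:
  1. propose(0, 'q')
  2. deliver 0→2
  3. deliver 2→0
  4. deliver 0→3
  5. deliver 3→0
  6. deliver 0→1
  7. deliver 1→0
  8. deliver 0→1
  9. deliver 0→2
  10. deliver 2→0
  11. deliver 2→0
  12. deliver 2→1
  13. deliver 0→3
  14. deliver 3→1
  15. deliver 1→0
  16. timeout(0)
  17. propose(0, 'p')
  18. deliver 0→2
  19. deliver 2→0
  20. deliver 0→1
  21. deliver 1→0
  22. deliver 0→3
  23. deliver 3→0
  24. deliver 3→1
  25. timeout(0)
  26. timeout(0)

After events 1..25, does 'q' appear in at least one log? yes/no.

yes

step 1 propose(0,'q'): 0={coor,t=1,log=-}
step 2 deliver 0→2: 2={part,t=1,log=-}
step 3 deliver 2→0: —
step 4 deliver 0→3: 3={part,t=1,log=-}
step 5 deliver 3→0: —
step 6 deliver 0→1: 1={part,t=1,log=-}
step 7 deliver 1→0: 0={coor,t=1,log=q}
step 8 deliver 0→1: 1={part,t=1,log=q}
step 9 deliver 0→2: 2={part,t=1,log=q}
step 10 deliver 2→0: —
step 11 deliver 2→0: —
step 12 deliver 2→1: —
step 13 deliver 0→3: 3={part,t=1,log=q}
step 14 deliver 3→1: —
step 15 deliver 1→0: —
step 16 timeout(0): 0={coor,t=2,log=q}
step 17 propose(0,'p'): 0={coor,t=3,log=q}
step 18 deliver 0→2: 2={part,t=2,log=q}
step 19 deliver 2→0: —
step 20 deliver 0→1: 1={part,t=2,log=q}
step 21 deliver 1→0: —
step 22 deliver 0→3: 3={part,t=2,log=q}
step 23 deliver 3→0: —
step 24 deliver 3→1: —
step 25 timeout(0): 0={coor,t=4,log=q}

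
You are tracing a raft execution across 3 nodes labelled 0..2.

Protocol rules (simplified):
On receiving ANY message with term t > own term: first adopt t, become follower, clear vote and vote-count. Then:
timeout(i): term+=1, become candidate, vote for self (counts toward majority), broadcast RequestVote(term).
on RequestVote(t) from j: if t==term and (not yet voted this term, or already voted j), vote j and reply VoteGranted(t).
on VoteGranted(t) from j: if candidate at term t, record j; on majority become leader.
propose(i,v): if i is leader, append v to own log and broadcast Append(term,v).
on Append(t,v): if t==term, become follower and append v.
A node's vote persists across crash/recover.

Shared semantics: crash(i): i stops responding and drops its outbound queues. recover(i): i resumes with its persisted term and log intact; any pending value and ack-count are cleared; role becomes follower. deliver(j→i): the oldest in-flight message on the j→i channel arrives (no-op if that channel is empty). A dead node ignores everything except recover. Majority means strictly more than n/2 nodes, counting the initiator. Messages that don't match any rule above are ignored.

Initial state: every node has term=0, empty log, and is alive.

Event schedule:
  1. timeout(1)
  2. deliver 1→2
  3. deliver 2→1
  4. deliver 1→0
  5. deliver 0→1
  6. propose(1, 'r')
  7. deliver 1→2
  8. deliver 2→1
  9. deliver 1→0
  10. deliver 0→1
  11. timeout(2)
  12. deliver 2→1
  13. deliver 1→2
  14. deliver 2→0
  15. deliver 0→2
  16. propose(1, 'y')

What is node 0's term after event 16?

2

[1] timeout(1) → N1(cand t1 [-])
[2] deliver 1→2 → N2(foll t1 [-])
[3] deliver 2→1 → N1(lead t1 [-])
[4] deliver 1→0 → N0(foll t1 [-])
[5] deliver 0→1 → ∅
[6] propose(1,'r') → N1(lead t1 [r])
[7] deliver 1→2 → N2(foll t1 [r])
[8] deliver 2→1 → ∅
[9] deliver 1→0 → N0(foll t1 [r])
[10] deliver 0→1 → ∅
[11] timeout(2) → N2(cand t2 [r])
[12] deliver 2→1 → N1(foll t2 [r])
[13] deliver 1→2 → N2(lead t2 [r])
[14] deliver 2→0 → N0(foll t2 [r])
[15] deliver 0→2 → ∅
[16] propose(1,'y') → ∅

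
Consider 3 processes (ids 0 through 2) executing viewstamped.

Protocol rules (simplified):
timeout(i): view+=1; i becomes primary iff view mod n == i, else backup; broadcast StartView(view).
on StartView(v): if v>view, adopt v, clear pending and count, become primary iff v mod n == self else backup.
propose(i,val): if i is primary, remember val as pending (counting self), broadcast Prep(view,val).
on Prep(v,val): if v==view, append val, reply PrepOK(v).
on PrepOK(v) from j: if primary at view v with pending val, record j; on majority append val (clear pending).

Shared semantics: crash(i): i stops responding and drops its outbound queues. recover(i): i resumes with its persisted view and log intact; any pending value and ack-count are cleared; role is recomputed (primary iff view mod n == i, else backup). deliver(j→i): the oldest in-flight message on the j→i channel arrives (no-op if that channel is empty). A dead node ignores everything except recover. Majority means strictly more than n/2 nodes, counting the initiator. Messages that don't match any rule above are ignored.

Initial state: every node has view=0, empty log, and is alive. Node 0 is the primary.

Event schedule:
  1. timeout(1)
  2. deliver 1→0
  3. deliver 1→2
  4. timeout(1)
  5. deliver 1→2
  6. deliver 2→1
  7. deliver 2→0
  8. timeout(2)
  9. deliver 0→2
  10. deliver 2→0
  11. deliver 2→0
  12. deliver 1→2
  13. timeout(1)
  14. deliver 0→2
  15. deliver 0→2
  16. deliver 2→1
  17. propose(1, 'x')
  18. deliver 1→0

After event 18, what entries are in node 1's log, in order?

after 1 — timeout(1): n1:prim/v1/[-]
after 2 — deliver 1→0: n0:back/v1/[-]
after 3 — deliver 1→2: n2:back/v1/[-]
after 4 — timeout(1): n1:back/v2/[-]
after 5 — deliver 1→2: n2:prim/v2/[-]
after 6 — deliver 2→1: ·
after 7 — deliver 2→0: ·
after 8 — timeout(2): n2:back/v3/[-]
after 9 — deliver 0→2: ·
after 10 — deliver 2→0: n0:prim/v3/[-]
after 11 — deliver 2→0: ·
after 12 — deliver 1→2: ·
after 13 — timeout(1): n1:back/v3/[-]
after 14 — deliver 0→2: ·
after 15 — deliver 0→2: ·
after 16 — deliver 2→1: ·
after 17 — propose(1,'x'): ·
after 18 — deliver 1→0: ·

empty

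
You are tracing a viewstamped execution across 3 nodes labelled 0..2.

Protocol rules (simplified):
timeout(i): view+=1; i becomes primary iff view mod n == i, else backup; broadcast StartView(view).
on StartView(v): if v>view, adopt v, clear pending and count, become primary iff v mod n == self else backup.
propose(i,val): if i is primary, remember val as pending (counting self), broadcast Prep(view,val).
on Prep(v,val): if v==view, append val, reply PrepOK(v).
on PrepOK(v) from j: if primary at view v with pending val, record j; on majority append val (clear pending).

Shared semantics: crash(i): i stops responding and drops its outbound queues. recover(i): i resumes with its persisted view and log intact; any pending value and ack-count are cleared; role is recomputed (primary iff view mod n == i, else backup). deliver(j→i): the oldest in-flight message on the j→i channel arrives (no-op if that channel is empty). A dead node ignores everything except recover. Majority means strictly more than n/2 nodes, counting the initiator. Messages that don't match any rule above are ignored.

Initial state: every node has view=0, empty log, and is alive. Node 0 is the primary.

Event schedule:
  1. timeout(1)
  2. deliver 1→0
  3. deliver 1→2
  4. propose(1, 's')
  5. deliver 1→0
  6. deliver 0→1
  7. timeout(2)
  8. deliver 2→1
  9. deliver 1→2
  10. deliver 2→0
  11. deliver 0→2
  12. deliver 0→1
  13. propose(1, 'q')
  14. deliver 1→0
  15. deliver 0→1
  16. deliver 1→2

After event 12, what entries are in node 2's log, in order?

step 1 timeout(1): 1={prim,v=1,log=-}
step 2 deliver 1→0: 0={back,v=1,log=-}
step 3 deliver 1→2: 2={back,v=1,log=-}
step 4 propose(1,'s'): —
step 5 deliver 1→0: 0={back,v=1,log=s}
step 6 deliver 0→1: 1={prim,v=1,log=s}
step 7 timeout(2): 2={prim,v=2,log=-}
step 8 deliver 2→1: 1={back,v=2,log=s}
step 9 deliver 1→2: —
step 10 deliver 2→0: 0={back,v=2,log=s}
step 11 deliver 0→2: —
step 12 deliver 0→1: —

empty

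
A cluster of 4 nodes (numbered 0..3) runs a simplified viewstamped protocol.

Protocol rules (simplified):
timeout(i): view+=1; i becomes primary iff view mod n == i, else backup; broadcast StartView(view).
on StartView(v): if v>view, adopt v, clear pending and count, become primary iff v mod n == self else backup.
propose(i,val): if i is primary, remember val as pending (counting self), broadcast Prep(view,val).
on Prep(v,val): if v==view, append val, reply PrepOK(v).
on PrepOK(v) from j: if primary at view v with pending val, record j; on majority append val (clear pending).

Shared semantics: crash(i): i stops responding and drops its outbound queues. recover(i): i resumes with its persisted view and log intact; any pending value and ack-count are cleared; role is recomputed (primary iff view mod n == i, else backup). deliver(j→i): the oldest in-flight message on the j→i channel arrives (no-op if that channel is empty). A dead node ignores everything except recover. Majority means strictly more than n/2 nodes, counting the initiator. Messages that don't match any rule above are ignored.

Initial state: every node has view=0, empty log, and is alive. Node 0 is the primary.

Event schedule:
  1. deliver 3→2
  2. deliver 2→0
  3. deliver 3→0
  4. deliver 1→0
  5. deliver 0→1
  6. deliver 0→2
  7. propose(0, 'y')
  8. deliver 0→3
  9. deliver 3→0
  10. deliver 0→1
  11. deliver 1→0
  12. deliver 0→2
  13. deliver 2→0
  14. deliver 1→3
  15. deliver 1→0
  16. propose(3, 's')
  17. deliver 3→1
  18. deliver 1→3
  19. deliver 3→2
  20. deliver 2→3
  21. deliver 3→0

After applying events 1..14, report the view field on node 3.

after 1 — deliver 3→2: ·
after 2 — deliver 2→0: ·
after 3 — deliver 3→0: ·
after 4 — deliver 1→0: ·
after 5 — deliver 0→1: ·
after 6 — deliver 0→2: ·
after 7 — propose(0,'y'): ·
after 8 — deliver 0→3: n3:back/v0/[y]
after 9 — deliver 3→0: ·
after 10 — deliver 0→1: n1:back/v0/[y]
after 11 — deliver 1→0: n0:prim/v0/[y]
after 12 — deliver 0→2: n2:back/v0/[y]
after 13 — deliver 2→0: ·
after 14 — deliver 1→3: ·

0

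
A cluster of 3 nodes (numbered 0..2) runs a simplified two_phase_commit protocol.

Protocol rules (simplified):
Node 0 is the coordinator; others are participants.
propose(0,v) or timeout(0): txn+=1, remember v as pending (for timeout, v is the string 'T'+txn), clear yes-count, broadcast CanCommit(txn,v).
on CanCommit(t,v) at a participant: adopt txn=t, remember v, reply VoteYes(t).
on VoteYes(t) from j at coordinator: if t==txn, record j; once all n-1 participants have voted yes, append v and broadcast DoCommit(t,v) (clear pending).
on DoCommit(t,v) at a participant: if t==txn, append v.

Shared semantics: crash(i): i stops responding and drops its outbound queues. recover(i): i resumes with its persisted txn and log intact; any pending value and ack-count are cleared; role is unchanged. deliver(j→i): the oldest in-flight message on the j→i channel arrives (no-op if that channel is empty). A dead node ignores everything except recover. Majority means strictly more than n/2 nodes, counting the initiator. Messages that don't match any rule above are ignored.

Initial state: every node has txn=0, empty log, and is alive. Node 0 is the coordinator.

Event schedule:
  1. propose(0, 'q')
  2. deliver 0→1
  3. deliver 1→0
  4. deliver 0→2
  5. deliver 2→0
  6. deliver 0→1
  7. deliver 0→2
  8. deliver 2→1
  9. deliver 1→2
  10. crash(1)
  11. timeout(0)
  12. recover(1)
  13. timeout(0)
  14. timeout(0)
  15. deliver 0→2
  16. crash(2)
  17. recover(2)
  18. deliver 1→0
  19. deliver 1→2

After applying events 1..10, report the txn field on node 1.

1. propose(0,'q'):  <0:coor t1 ->
2. deliver 0→1:  <1:part t1 ->
3. deliver 1→0:  nop
4. deliver 0→2:  <2:part t1 ->
5. deliver 2→0:  <0:coor t1 q>
6. deliver 0→1:  <1:part t1 q>
7. deliver 0→2:  <2:part t1 q>
8. deliver 2→1:  nop
9. deliver 1→2:  nop
10. crash(1):  <1:✗part t1 q>

1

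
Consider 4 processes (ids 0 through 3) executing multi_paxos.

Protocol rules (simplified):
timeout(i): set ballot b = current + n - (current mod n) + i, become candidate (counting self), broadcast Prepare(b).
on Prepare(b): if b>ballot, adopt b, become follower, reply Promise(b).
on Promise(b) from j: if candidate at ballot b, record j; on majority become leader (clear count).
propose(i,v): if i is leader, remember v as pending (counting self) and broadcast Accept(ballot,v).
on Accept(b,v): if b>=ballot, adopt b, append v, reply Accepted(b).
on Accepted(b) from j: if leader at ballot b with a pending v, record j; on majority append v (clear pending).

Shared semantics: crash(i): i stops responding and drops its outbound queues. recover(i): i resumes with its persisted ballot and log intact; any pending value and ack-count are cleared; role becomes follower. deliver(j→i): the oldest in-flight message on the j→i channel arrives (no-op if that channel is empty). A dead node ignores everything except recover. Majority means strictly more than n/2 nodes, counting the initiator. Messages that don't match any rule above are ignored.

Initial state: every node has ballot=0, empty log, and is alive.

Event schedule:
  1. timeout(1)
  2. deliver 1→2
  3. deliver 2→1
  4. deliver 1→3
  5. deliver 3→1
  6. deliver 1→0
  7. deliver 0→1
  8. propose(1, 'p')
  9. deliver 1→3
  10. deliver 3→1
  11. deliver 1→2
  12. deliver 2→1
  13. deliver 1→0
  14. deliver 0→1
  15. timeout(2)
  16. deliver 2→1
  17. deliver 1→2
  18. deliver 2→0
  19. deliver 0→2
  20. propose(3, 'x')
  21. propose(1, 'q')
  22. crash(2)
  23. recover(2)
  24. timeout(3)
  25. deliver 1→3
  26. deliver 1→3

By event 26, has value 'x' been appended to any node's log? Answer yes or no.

e1 timeout(1): 1[cand,b=5,-]
e2 deliver 1→2: 2[foll,b=5,-]
e3 deliver 2→1: ·
e4 deliver 1→3: 3[foll,b=5,-]
e5 deliver 3→1: 1[lead,b=5,-]
e6 deliver 1→0: 0[foll,b=5,-]
e7 deliver 0→1: ·
e8 propose(1,'p'): ·
e9 deliver 1→3: 3[foll,b=5,p]
e10 deliver 3→1: ·
e11 deliver 1→2: 2[foll,b=5,p]
e12 deliver 2→1: 1[lead,b=5,p]
e13 deliver 1→0: 0[foll,b=5,p]
e14 deliver 0→1: ·
e15 timeout(2): 2[cand,b=10,p]
e16 deliver 2→1: 1[foll,b=10,p]
e17 deliver 1→2: ·
e18 deliver 2→0: 0[foll,b=10,p]
e19 deliver 0→2: 2[lead,b=10,p]
e20 propose(3,'x'): ·
e21 propose(1,'q'): ·
e22 crash(2): 2[✗lead,b=10,p]
e23 recover(2): 2[foll,b=10,p]
e24 timeout(3): 3[cand,b=11,p]
e25 deliver 1→3: ·
e26 deliver 1→3: ·

no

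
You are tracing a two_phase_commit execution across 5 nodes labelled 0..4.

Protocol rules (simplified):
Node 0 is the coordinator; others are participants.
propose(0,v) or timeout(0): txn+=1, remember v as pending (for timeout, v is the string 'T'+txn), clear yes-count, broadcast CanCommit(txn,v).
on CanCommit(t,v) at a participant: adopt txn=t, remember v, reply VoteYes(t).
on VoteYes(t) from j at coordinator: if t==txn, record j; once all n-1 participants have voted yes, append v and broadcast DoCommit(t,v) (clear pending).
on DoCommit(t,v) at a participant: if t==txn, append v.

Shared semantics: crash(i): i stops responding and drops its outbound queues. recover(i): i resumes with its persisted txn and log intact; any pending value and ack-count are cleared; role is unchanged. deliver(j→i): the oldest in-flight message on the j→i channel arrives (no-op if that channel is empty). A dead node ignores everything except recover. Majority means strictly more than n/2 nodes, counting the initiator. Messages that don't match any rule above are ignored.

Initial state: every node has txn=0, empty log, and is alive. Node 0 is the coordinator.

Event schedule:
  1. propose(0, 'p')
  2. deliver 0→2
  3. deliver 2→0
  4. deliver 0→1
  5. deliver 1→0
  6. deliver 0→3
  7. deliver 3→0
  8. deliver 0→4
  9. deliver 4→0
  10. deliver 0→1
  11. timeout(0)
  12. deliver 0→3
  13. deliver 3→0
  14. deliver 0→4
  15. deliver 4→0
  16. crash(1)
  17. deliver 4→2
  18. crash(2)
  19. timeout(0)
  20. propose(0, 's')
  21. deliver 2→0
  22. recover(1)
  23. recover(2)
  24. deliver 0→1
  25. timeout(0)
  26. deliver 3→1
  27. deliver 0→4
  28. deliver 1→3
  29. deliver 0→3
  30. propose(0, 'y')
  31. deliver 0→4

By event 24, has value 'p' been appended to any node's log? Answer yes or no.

yes

step 1 propose(0,'p'): 0={coor,t=1,log=-}
step 2 deliver 0→2: 2={part,t=1,log=-}
step 3 deliver 2→0: —
step 4 deliver 0→1: 1={part,t=1,log=-}
step 5 deliver 1→0: —
step 6 deliver 0→3: 3={part,t=1,log=-}
step 7 deliver 3→0: —
step 8 deliver 0→4: 4={part,t=1,log=-}
step 9 deliver 4→0: 0={coor,t=1,log=p}
step 10 deliver 0→1: 1={part,t=1,log=p}
step 11 timeout(0): 0={coor,t=2,log=p}
step 12 deliver 0→3: 3={part,t=1,log=p}
step 13 deliver 3→0: —
step 14 deliver 0→4: 4={part,t=1,log=p}
step 15 deliver 4→0: —
step 16 crash(1): 1={✗part,t=1,log=p}
step 17 deliver 4→2: —
step 18 crash(2): 2={✗part,t=1,log=-}
step 19 timeout(0): 0={coor,t=3,log=p}
step 20 propose(0,'s'): 0={coor,t=4,log=p}
step 21 deliver 2→0: —
step 22 recover(1): 1={part,t=1,log=p}
step 23 recover(2): 2={part,t=1,log=-}
step 24 deliver 0→1: 1={part,t=2,log=p}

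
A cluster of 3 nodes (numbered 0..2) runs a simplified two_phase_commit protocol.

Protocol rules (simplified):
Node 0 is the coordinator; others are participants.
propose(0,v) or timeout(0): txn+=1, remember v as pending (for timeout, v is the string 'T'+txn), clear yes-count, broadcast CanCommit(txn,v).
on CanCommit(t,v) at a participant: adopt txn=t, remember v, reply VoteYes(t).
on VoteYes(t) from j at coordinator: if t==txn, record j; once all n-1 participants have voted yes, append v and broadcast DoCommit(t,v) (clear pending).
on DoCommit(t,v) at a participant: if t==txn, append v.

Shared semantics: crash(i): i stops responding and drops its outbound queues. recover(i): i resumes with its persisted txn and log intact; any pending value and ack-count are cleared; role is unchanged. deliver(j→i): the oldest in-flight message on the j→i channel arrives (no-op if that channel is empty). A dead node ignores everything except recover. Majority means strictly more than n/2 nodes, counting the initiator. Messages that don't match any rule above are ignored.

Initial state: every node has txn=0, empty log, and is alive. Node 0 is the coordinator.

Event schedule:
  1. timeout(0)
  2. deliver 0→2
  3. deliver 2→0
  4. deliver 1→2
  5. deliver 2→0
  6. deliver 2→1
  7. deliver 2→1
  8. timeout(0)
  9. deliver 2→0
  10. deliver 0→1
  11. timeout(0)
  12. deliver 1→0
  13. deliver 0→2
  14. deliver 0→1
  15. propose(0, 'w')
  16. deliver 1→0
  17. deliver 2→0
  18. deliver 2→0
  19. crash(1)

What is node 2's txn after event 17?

[1] timeout(0) → N0(coor t1 [-])
[2] deliver 0→2 → N2(part t1 [-])
[3] deliver 2→0 → ∅
[4] deliver 1→2 → ∅
[5] deliver 2→0 → ∅
[6] deliver 2→1 → ∅
[7] deliver 2→1 → ∅
[8] timeout(0) → N0(coor t2 [-])
[9] deliver 2→0 → ∅
[10] deliver 0→1 → N1(part t1 [-])
[11] timeout(0) → N0(coor t3 [-])
[12] deliver 1→0 → ∅
[13] deliver 0→2 → N2(part t2 [-])
[14] deliver 0→1 → N1(part t2 [-])
[15] propose(0,'w') → N0(coor t4 [-])
[16] deliver 1→0 → ∅
[17] deliver 2→0 → ∅

2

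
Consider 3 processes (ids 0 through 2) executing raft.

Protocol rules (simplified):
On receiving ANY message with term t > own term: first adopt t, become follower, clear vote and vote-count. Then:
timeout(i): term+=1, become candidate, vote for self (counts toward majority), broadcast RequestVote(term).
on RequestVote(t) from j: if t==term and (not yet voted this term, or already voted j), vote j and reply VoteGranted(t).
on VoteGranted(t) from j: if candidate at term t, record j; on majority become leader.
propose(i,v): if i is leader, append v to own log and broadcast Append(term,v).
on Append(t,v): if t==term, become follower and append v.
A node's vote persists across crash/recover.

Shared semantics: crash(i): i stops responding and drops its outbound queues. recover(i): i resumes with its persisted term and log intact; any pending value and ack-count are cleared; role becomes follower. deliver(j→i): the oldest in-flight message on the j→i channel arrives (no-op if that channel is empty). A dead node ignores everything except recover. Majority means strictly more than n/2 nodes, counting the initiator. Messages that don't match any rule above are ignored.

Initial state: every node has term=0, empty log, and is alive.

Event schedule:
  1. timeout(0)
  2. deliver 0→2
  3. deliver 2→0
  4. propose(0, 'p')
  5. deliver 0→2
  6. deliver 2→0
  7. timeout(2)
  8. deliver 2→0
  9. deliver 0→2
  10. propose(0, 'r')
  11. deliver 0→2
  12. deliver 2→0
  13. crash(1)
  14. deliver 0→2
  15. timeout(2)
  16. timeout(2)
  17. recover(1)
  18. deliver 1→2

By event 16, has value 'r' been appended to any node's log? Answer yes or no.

no

1. timeout(0):  <0:cand t1 ->
2. deliver 0→2:  <2:foll t1 ->
3. deliver 2→0:  <0:lead t1 ->
4. propose(0,'p'):  <0:lead t1 p>
5. deliver 0→2:  <2:foll t1 p>
6. deliver 2→0:  nop
7. timeout(2):  <2:cand t2 p>
8. deliver 2→0:  <0:foll t2 p>
9. deliver 0→2:  <2:lead t2 p>
10. propose(0,'r'):  nop
11. deliver 0→2:  nop
12. deliver 2→0:  nop
13. crash(1):  <1:✗foll t0 ->
14. deliver 0→2:  nop
15. timeout(2):  <2:cand t3 p>
16. timeout(2):  <2:cand t4 p>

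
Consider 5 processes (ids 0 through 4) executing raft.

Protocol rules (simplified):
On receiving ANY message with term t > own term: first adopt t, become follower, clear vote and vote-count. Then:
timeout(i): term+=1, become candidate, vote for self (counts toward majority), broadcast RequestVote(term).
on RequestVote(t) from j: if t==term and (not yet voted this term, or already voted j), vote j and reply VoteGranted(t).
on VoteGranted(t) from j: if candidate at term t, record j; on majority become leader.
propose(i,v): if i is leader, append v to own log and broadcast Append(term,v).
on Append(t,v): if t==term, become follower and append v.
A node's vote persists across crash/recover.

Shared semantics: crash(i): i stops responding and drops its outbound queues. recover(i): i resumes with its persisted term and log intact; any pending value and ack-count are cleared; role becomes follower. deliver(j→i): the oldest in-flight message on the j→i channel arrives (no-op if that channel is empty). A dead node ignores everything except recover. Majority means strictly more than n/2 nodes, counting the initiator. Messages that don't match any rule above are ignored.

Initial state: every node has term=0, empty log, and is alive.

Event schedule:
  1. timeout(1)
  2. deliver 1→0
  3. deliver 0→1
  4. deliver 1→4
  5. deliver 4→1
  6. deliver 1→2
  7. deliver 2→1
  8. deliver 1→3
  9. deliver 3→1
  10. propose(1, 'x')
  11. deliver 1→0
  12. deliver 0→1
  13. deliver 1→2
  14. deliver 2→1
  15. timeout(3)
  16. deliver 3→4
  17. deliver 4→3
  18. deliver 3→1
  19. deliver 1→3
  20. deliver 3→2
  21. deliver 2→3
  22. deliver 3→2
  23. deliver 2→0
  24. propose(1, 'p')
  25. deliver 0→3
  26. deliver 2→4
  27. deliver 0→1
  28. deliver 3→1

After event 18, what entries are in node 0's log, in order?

x

1. timeout(1):  <1:cand t1 ->
2. deliver 1→0:  <0:foll t1 ->
3. deliver 0→1:  nop
4. deliver 1→4:  <4:foll t1 ->
5. deliver 4→1:  <1:lead t1 ->
6. deliver 1→2:  <2:foll t1 ->
7. deliver 2→1:  nop
8. deliver 1→3:  <3:foll t1 ->
9. deliver 3→1:  nop
10. propose(1,'x'):  <1:lead t1 x>
11. deliver 1→0:  <0:foll t1 x>
12. deliver 0→1:  nop
13. deliver 1→2:  <2:foll t1 x>
14. deliver 2→1:  nop
15. timeout(3):  <3:cand t2 ->
16. deliver 3→4:  <4:foll t2 ->
17. deliver 4→3:  nop
18. deliver 3→1:  <1:foll t2 x>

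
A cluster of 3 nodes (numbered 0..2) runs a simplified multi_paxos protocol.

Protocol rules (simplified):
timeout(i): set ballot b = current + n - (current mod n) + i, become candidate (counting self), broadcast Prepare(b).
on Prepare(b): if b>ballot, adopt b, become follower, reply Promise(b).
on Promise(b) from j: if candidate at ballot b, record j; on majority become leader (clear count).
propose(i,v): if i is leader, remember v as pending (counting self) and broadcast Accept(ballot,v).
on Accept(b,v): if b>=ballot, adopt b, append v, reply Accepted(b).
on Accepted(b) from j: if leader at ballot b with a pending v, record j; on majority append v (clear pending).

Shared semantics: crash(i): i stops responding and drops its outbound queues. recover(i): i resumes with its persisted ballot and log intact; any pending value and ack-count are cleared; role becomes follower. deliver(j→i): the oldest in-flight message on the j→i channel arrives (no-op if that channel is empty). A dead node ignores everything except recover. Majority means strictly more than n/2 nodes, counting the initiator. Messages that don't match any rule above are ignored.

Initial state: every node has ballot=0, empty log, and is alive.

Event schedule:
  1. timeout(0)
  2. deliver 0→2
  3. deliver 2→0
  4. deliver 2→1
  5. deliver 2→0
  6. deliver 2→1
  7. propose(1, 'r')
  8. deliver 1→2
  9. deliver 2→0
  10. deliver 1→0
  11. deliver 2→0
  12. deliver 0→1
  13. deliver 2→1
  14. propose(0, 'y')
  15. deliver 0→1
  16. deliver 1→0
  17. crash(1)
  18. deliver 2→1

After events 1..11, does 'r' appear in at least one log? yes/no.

1. timeout(0):  <0:cand b3 ->
2. deliver 0→2:  <2:foll b3 ->
3. deliver 2→0:  <0:lead b3 ->
4. deliver 2→1:  nop
5. deliver 2→0:  nop
6. deliver 2→1:  nop
7. propose(1,'r'):  nop
8. deliver 1→2:  nop
9. deliver 2→0:  nop
10. deliver 1→0:  nop
11. deliver 2→0:  nop

no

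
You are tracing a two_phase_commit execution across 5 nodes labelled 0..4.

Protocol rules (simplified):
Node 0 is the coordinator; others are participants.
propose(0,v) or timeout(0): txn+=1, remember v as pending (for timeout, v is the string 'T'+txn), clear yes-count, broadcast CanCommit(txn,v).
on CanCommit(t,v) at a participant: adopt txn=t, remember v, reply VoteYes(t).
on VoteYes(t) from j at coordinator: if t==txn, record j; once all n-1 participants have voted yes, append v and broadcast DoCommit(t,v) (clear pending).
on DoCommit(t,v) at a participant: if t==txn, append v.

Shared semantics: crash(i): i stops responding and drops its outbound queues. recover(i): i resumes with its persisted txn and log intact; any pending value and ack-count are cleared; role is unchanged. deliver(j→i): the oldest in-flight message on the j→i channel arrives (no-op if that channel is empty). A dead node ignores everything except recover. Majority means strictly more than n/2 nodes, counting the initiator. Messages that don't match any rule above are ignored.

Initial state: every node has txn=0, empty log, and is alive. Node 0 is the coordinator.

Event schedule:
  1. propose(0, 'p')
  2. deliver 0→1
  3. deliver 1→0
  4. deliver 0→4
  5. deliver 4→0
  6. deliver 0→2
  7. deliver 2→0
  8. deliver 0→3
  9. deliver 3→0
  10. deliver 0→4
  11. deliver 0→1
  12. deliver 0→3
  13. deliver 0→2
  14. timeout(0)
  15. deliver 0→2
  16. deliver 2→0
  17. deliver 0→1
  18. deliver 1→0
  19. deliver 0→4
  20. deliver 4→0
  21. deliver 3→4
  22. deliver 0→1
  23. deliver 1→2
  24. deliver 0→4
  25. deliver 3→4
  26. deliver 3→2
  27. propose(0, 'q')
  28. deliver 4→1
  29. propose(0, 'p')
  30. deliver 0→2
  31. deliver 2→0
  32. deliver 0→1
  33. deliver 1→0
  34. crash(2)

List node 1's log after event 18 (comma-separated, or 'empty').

p

e1 propose(0,'p'): 0[coor,t=1,-]
e2 deliver 0→1: 1[part,t=1,-]
e3 deliver 1→0: ·
e4 deliver 0→4: 4[part,t=1,-]
e5 deliver 4→0: ·
e6 deliver 0→2: 2[part,t=1,-]
e7 deliver 2→0: ·
e8 deliver 0→3: 3[part,t=1,-]
e9 deliver 3→0: 0[coor,t=1,p]
e10 deliver 0→4: 4[part,t=1,p]
e11 deliver 0→1: 1[part,t=1,p]
e12 deliver 0→3: 3[part,t=1,p]
e13 deliver 0→2: 2[part,t=1,p]
e14 timeout(0): 0[coor,t=2,p]
e15 deliver 0→2: 2[part,t=2,p]
e16 deliver 2→0: ·
e17 deliver 0→1: 1[part,t=2,p]
e18 deliver 1→0: ·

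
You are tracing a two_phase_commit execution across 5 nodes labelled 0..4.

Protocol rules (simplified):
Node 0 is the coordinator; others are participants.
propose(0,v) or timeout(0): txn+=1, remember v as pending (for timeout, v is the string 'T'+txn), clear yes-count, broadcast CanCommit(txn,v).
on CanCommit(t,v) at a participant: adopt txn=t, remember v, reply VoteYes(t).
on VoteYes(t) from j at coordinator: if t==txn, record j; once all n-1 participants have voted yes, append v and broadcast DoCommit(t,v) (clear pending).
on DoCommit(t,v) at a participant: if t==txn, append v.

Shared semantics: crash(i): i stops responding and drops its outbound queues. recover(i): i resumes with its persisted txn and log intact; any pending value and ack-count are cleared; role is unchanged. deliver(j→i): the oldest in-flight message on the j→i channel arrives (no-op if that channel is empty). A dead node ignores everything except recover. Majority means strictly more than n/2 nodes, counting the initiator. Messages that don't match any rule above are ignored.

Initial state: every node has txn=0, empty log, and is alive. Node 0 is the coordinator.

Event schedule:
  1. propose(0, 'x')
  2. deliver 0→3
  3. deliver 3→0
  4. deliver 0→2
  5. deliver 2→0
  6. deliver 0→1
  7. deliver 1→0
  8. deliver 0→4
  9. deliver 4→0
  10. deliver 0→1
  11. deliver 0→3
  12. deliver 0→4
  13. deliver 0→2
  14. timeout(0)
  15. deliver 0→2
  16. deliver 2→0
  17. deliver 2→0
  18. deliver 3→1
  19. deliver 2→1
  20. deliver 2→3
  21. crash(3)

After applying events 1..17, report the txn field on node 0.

2

step 1 propose(0,'x'): 0={coor,t=1,log=-}
step 2 deliver 0→3: 3={part,t=1,log=-}
step 3 deliver 3→0: —
step 4 deliver 0→2: 2={part,t=1,log=-}
step 5 deliver 2→0: —
step 6 deliver 0→1: 1={part,t=1,log=-}
step 7 deliver 1→0: —
step 8 deliver 0→4: 4={part,t=1,log=-}
step 9 deliver 4→0: 0={coor,t=1,log=x}
step 10 deliver 0→1: 1={part,t=1,log=x}
step 11 deliver 0→3: 3={part,t=1,log=x}
step 12 deliver 0→4: 4={part,t=1,log=x}
step 13 deliver 0→2: 2={part,t=1,log=x}
step 14 timeout(0): 0={coor,t=2,log=x}
step 15 deliver 0→2: 2={part,t=2,log=x}
step 16 deliver 2→0: —
step 17 deliver 2→0: —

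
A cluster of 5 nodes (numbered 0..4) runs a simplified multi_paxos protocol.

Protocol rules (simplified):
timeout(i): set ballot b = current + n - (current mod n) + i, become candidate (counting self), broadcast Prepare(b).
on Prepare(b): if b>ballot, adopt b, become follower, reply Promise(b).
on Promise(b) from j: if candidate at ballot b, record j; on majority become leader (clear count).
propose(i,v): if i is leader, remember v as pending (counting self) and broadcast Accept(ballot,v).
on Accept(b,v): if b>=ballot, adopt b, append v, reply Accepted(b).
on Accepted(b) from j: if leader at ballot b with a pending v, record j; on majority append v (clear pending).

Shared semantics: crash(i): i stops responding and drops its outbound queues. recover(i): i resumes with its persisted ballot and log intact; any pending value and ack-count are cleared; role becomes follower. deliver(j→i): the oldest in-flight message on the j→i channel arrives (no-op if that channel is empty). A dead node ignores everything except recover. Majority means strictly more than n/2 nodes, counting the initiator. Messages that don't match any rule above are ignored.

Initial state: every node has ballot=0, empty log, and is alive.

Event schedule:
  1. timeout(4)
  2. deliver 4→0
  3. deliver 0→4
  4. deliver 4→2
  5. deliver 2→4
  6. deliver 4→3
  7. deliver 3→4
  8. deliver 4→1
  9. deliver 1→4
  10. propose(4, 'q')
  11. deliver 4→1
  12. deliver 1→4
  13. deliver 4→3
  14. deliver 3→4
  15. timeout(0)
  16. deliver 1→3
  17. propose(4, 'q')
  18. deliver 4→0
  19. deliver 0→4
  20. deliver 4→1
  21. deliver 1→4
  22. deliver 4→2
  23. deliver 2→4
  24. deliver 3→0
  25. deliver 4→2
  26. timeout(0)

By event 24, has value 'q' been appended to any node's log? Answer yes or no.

yes

e1 timeout(4): 4[cand,b=9,-]
e2 deliver 4→0: 0[foll,b=9,-]
e3 deliver 0→4: ·
e4 deliver 4→2: 2[foll,b=9,-]
e5 deliver 2→4: 4[lead,b=9,-]
e6 deliver 4→3: 3[foll,b=9,-]
e7 deliver 3→4: ·
e8 deliver 4→1: 1[foll,b=9,-]
e9 deliver 1→4: ·
e10 propose(4,'q'): ·
e11 deliver 4→1: 1[foll,b=9,q]
e12 deliver 1→4: ·
e13 deliver 4→3: 3[foll,b=9,q]
e14 deliver 3→4: 4[lead,b=9,q]
e15 timeout(0): 0[cand,b=10,-]
e16 deliver 1→3: ·
e17 propose(4,'q'): ·
e18 deliver 4→0: ·
e19 deliver 0→4: 4[foll,b=10,q]
e20 deliver 4→1: 1[foll,b=9,q,q]
e21 deliver 1→4: ·
e22 deliver 4→2: 2[foll,b=9,q]
e23 deliver 2→4: ·
e24 deliver 3→0: ·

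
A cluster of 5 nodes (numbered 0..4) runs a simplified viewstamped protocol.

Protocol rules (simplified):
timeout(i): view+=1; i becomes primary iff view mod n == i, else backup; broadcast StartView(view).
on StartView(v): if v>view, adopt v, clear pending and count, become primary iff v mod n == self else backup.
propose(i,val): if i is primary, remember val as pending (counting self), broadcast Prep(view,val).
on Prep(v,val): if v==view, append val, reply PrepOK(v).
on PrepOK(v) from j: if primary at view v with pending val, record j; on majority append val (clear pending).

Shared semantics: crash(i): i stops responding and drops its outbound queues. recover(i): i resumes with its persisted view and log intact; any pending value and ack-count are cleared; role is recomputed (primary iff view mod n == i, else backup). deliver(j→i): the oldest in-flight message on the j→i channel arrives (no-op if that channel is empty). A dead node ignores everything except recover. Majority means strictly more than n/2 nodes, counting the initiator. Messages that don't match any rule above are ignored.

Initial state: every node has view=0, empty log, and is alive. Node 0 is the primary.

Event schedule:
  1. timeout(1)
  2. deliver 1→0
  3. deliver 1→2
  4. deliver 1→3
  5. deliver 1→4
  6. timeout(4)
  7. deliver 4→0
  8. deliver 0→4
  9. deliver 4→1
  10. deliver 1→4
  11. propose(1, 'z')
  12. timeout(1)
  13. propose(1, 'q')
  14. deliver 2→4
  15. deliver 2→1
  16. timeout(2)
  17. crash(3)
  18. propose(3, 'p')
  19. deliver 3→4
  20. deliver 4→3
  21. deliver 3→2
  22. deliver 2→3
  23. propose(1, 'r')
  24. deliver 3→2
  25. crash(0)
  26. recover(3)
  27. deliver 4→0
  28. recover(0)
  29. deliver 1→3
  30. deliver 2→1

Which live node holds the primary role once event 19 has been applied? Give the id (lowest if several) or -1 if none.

[1] timeout(1) → N1(prim v1 [-])
[2] deliver 1→0 → N0(back v1 [-])
[3] deliver 1→2 → N2(back v1 [-])
[4] deliver 1→3 → N3(back v1 [-])
[5] deliver 1→4 → N4(back v1 [-])
[6] timeout(4) → N4(back v2 [-])
[7] deliver 4→0 → N0(back v2 [-])
[8] deliver 0→4 → ∅
[9] deliver 4→1 → N1(back v2 [-])
[10] deliver 1→4 → ∅
[11] propose(1,'z') → ∅
[12] timeout(1) → N1(back v3 [-])
[13] propose(1,'q') → ∅
[14] deliver 2→4 → ∅
[15] deliver 2→1 → ∅
[16] timeout(2) → N2(prim v2 [-])
[17] crash(3) → N3(✗back v1 [-])
[18] propose(3,'p') → ∅
[19] deliver 3→4 → ∅

2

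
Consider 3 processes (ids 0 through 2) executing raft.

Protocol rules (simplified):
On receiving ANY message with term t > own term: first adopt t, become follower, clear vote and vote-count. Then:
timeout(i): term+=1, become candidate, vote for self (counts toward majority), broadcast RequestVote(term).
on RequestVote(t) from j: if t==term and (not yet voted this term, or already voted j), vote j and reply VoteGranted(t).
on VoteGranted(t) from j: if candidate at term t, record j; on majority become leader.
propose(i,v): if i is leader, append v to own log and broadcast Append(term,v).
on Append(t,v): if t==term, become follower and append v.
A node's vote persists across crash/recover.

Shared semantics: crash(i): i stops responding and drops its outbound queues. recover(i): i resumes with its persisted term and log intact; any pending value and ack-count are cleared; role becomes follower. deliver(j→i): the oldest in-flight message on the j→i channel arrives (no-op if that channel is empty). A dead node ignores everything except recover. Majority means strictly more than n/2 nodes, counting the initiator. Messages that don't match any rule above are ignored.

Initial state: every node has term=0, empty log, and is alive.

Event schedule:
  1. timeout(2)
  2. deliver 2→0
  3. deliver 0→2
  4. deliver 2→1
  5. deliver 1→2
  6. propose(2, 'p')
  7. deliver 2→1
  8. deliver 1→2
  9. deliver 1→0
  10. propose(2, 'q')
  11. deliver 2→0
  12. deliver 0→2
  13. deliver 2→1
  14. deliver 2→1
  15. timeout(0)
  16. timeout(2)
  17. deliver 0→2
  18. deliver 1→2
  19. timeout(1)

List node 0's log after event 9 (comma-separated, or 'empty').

1. timeout(2):  <2:cand t1 ->
2. deliver 2→0:  <0:foll t1 ->
3. deliver 0→2:  <2:lead t1 ->
4. deliver 2→1:  <1:foll t1 ->
5. deliver 1→2:  nop
6. propose(2,'p'):  <2:lead t1 p>
7. deliver 2→1:  <1:foll t1 p>
8. deliver 1→2:  nop
9. deliver 1→0:  nop

empty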